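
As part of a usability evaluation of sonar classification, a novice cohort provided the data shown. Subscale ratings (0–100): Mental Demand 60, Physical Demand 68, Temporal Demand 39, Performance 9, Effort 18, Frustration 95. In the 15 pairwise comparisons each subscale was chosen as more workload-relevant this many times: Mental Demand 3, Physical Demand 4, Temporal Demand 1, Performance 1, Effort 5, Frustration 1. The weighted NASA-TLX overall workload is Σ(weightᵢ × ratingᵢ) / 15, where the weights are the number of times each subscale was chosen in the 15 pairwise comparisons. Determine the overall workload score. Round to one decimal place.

45.7

The tallies are the weights (they sum to 15).
Weighted sum = 3·60 + 4·68 + 1·39 + 1·9 + 5·18 + 1·95
            = 180 + 272 + 39 + 9 + 90 + 95 = 685.
Overall workload = 685 / 15 = 45.6667 ≈ 45.7.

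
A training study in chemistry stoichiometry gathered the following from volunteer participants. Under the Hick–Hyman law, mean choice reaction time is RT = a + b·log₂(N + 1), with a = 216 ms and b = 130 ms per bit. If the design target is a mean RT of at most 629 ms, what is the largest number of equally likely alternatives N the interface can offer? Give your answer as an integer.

Set 216 + 130·log₂(N + 1) ≤ 629.
log₂(N + 1) ≤ (629 − 216) / 130 = 3.1769.
N + 1 ≤ 2^3.1769 = 9.0436.
N ≤ 8.0436, so the largest integer N is 8.

8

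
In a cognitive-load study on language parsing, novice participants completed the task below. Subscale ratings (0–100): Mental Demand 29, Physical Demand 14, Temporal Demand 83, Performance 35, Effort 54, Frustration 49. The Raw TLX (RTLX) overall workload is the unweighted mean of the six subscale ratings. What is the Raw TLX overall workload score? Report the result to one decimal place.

Sum of ratings = 29 + 14 + 83 + 35 + 54 + 49 = 264.
RTLX = 264 / 6 = 44.0000 ≈ 44.0.

44.0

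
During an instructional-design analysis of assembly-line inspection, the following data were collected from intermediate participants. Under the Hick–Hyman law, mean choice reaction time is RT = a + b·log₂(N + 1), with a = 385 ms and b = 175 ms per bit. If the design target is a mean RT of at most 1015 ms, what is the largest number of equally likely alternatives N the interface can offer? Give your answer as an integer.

Set 385 + 175·log₂(N + 1) ≤ 1015.
log₂(N + 1) ≤ (1015 − 385) / 175 = 3.6000.
N + 1 ≤ 2^3.6000 = 12.1257.
N ≤ 11.1257, so the largest integer N is 11.

11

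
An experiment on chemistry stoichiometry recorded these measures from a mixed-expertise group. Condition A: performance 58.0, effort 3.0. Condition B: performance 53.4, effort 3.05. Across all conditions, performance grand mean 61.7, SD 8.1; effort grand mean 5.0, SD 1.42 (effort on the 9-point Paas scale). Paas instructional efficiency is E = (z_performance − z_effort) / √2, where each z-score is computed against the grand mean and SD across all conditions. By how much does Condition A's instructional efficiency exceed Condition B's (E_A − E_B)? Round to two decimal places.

0.43

Condition A: z_P = (58.0 − 61.7)/8.1 = -0.4568; z_E = (3.0 − 5.0)/1.42 = -1.4085; E_A = (-0.4568 − (-1.4085))/√2 = 0.6730.
Condition B: z_P = (53.4 − 61.7)/8.1 = -1.0247; z_E = (3.05 − 5.0)/1.42 = -1.3732; E_B = (-1.0247 − (-1.3732))/√2 = 0.2464.
E_A − E_B = 0.6730 − 0.2464 = 0.4266 ≈ 0.43.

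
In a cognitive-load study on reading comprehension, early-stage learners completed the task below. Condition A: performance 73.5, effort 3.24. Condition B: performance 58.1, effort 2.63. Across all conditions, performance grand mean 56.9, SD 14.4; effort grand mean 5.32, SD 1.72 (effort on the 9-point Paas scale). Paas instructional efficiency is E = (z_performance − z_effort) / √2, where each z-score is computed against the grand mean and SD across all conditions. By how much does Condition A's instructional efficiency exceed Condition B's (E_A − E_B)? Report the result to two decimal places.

0.51

Condition A: z_P = (73.5 − 56.9)/14.4 = 1.1528; z_E = (3.24 − 5.32)/1.72 = -1.2093; E_A = (1.1528 − (-1.2093))/√2 = 1.6703.
Condition B: z_P = (58.1 − 56.9)/14.4 = 0.0833; z_E = (2.63 − 5.32)/1.72 = -1.5640; E_B = (0.0833 − (-1.5640))/√2 = 1.1648.
E_A − E_B = 1.6703 − 1.1648 = 0.5055 ≈ 0.51.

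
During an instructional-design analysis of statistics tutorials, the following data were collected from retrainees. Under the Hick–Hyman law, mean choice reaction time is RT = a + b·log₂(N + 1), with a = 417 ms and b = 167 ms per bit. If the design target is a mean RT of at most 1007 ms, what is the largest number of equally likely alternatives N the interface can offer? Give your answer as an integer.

Set 417 + 167·log₂(N + 1) ≤ 1007.
log₂(N + 1) ≤ (1007 − 417) / 167 = 3.5329.
N + 1 ≤ 2^3.5329 = 11.5747.
N ≤ 10.5747, so the largest integer N is 10.

10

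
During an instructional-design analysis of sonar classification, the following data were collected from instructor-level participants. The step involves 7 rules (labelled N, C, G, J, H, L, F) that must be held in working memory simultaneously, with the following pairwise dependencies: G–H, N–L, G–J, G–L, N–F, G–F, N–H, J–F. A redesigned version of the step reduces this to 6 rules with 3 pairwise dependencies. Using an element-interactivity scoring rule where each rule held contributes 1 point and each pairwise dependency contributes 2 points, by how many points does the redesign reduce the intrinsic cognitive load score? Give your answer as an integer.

Original: 7 × 1 + 8 × 2 = 7 + 16 = 23.
Redesigned: 6 × 1 + 3 × 2 = 6 + 6 = 12.
Reduction = 23 − 12 = 11.

11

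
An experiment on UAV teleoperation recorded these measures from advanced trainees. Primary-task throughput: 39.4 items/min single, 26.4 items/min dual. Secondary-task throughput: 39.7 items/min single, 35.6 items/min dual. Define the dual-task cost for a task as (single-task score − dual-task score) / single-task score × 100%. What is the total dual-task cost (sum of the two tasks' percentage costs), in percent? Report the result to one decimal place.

Primary cost = (39.4 − 26.4) / 39.4 × 100% = 32.9949%.
Secondary cost = (39.7 − 35.6) / 39.7 × 100% = 10.3275%.
Total = 32.9949% + 10.3275% = 43.3224% ≈ 43.3%.

43.3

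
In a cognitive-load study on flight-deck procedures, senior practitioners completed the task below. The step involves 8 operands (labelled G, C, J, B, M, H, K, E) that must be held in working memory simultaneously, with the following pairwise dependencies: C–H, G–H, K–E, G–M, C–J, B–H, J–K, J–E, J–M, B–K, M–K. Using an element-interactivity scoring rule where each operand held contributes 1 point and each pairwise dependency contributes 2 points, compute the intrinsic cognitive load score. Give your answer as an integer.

30

Count of operands held simultaneously: 8.
Count of pairwise dependencies listed: 11.
Element contribution: 8 × 1 = 8.
Interaction contribution: 11 × 2 = 22.
Intrinsic load = 8 + 22 = 30.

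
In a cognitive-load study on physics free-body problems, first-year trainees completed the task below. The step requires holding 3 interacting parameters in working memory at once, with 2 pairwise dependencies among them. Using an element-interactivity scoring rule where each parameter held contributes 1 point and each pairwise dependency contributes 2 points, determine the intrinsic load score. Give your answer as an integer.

Element contribution: 3 × 1 = 3.
Interaction contribution: 2 × 2 = 4.
Intrinsic load = 3 + 4 = 7.

7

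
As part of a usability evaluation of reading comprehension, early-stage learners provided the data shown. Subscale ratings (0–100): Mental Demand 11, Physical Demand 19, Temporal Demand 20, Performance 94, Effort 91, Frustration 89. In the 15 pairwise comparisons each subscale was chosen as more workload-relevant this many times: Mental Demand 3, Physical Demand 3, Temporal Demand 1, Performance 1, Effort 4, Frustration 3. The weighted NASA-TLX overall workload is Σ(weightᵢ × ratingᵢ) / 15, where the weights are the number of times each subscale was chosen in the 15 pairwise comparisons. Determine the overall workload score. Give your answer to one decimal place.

The tallies are the weights (they sum to 15).
Weighted sum = 3·11 + 3·19 + 1·20 + 1·94 + 4·91 + 3·89
            = 33 + 57 + 20 + 94 + 364 + 267 = 835.
Overall workload = 835 / 15 = 55.6667 ≈ 55.7.

55.7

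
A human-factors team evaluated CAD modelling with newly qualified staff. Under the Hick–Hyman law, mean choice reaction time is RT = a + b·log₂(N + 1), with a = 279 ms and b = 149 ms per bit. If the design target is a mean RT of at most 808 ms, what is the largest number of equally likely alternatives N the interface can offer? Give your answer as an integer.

10

Set 279 + 149·log₂(N + 1) ≤ 808.
log₂(N + 1) ≤ (808 − 279) / 149 = 3.5503.
N + 1 ≤ 2^3.5503 = 11.7151.
N ≤ 10.7151, so the largest integer N is 10.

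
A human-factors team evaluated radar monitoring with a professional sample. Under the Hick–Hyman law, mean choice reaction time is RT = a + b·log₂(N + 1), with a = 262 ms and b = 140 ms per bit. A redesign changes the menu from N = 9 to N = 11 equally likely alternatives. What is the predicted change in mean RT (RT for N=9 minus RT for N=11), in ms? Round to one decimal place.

RT(9) = 262 + 140·log₂(10) = 262 + 140·3.3219 = 727.0660 ms.
RT(11) = 262 + 140·log₂(12) = 262 + 140·3.5850 = 763.9000 ms.
Difference = 727.0660 − 763.9000 = -36.8340 ≈ -36.8 ms.

-36.8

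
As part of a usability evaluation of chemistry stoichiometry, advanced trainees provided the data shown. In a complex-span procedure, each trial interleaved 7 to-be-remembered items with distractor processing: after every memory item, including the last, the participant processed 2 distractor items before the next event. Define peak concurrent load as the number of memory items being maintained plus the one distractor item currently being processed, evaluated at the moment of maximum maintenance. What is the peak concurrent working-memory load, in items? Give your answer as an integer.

8

Maintenance is greatest during the distractor(s) after memory item 7: all 7 memory items are being held.
One distractor item is concurrently being processed.
Peak concurrent load = 7 + 1 = 8 items.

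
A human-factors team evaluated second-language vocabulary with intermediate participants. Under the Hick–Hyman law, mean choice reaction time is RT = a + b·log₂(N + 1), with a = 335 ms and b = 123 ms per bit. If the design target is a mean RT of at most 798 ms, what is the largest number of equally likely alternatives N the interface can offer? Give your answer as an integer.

Set 335 + 123·log₂(N + 1) ≤ 798.
log₂(N + 1) ≤ (798 − 335) / 123 = 3.7642.
N + 1 ≤ 2^3.7642 = 13.5874.
N ≤ 12.5874, so the largest integer N is 12.

12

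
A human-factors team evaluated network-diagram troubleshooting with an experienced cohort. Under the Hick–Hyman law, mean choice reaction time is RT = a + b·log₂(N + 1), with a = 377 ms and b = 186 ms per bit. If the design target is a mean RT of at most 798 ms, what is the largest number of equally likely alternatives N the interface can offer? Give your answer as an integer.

Set 377 + 186·log₂(N + 1) ≤ 798.
log₂(N + 1) ≤ (798 − 377) / 186 = 2.2634.
N + 1 ≤ 2^2.2634 = 4.8012.
N ≤ 3.8012, so the largest integer N is 3.

3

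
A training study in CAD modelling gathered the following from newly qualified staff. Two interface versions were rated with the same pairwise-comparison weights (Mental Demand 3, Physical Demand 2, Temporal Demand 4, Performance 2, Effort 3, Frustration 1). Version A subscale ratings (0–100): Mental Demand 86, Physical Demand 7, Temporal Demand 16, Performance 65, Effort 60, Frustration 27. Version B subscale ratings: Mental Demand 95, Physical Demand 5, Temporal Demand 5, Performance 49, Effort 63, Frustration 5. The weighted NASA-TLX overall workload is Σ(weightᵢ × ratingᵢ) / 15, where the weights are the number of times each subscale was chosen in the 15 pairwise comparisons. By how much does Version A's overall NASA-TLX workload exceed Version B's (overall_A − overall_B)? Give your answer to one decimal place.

4.4

Version A weighted sum = 3·86 + 2·7 + 4·16 + 2·65 + 3·60 + 1·27 = 258 + 14 + 64 + 130 + 180 + 27 = 673; overall_A = 673/15 = 44.8667.
Version B weighted sum = 3·95 + 2·5 + 4·5 + 2·49 + 3·63 + 1·5 = 285 + 10 + 20 + 98 + 189 + 5 = 607; overall_B = 607/15 = 40.4667.
Difference = 44.8667 − 40.4667 = 4.4000 ≈ 4.4.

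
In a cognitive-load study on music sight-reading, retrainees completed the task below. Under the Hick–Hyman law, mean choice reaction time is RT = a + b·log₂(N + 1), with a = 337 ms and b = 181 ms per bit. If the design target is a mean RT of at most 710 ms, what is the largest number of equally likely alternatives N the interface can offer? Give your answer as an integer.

3

Set 337 + 181·log₂(N + 1) ≤ 710.
log₂(N + 1) ≤ (710 − 337) / 181 = 2.0608.
N + 1 ≤ 2^2.0608 = 4.1722.
N ≤ 3.1722, so the largest integer N is 3.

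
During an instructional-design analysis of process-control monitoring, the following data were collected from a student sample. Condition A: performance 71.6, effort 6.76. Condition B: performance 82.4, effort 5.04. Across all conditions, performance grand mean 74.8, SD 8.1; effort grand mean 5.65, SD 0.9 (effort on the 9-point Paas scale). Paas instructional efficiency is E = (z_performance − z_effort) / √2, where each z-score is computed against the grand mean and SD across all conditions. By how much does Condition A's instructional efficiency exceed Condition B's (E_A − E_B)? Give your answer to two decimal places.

-2.29

Condition A: z_P = (71.6 − 74.8)/8.1 = -0.3951; z_E = (6.76 − 5.65)/0.9 = 1.2333; E_A = (-0.3951 − 1.2333)/√2 = -1.1515.
Condition B: z_P = (82.4 − 74.8)/8.1 = 0.9383; z_E = (5.04 − 5.65)/0.9 = -0.6778; E_B = (0.9383 − (-0.6778))/√2 = 1.1428.
E_A − E_B = -1.1515 − 1.1428 = -2.2943 ≈ -2.29.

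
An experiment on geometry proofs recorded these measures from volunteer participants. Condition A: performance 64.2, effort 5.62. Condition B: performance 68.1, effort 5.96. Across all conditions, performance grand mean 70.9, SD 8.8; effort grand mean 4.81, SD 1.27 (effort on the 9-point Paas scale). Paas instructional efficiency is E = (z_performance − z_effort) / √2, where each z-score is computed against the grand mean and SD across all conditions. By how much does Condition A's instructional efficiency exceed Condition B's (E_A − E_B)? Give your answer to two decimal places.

-0.12

Condition A: z_P = (64.2 − 70.9)/8.8 = -0.7614; z_E = (5.62 − 4.81)/1.27 = 0.6378; E_A = (-0.7614 − 0.6378)/√2 = -0.9894.
Condition B: z_P = (68.1 − 70.9)/8.8 = -0.3182; z_E = (5.96 − 4.81)/1.27 = 0.9055; E_B = (-0.3182 − 0.9055)/√2 = -0.8653.
E_A − E_B = -0.9894 − (-0.8653) = -0.1241 ≈ -0.12.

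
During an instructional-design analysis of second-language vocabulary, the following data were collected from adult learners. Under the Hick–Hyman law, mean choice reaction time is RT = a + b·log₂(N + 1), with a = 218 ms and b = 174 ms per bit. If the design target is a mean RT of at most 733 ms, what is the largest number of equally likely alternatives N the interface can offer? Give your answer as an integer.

6

Set 218 + 174·log₂(N + 1) ≤ 733.
log₂(N + 1) ≤ (733 − 218) / 174 = 2.9598.
N + 1 ≤ 2^2.9598 = 7.7802.
N ≤ 6.7802, so the largest integer N is 6.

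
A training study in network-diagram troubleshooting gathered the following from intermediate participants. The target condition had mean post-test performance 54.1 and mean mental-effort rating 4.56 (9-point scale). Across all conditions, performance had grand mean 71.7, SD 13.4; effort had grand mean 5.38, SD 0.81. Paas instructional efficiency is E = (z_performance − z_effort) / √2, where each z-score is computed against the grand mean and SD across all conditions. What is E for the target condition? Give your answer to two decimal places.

-0.21

z_performance = (54.1 − 71.7) / 13.4 = -17.6000 / 13.4 = -1.3134.
z_effort = (4.56 − 5.38) / 0.81 = -0.8200 / 0.81 = -1.0123.
z_P − z_E = -1.3134 − (-1.0123) = -0.3011.
E = -0.3011 / √2 = -0.3011 / 1.41421 = -0.2129 ≈ -0.21.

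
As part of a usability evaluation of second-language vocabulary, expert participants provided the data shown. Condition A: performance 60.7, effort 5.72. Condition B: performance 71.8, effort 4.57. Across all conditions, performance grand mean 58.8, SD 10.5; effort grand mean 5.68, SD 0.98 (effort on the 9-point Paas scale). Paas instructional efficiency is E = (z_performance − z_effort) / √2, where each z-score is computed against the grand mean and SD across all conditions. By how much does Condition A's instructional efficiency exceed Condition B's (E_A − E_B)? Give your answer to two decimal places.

-1.58

Condition A: z_P = (60.7 − 58.8)/10.5 = 0.1810; z_E = (5.72 − 5.68)/0.98 = 0.0408; E_A = (0.1810 − 0.0408)/√2 = 0.0991.
Condition B: z_P = (71.8 − 58.8)/10.5 = 1.2381; z_E = (4.57 − 5.68)/0.98 = -1.1327; E_B = (1.2381 − (-1.1327))/√2 = 1.6764.
E_A − E_B = 0.0991 − 1.6764 = -1.5773 ≈ -1.58.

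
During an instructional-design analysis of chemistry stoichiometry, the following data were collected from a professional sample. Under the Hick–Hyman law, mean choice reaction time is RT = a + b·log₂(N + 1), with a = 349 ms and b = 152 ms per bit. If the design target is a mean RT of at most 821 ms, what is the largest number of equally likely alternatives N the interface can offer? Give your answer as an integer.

Set 349 + 152·log₂(N + 1) ≤ 821.
log₂(N + 1) ≤ (821 − 349) / 152 = 3.1053.
N + 1 ≤ 2^3.1053 = 8.6057.
N ≤ 7.6057, so the largest integer N is 7.

7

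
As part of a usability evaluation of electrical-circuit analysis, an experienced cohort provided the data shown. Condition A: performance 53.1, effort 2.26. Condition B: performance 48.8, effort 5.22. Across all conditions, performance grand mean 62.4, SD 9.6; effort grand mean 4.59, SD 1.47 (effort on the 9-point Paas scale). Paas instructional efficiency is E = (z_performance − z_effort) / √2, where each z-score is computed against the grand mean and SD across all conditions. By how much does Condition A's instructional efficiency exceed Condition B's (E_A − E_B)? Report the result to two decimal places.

Condition A: z_P = (53.1 − 62.4)/9.6 = -0.9687; z_E = (2.26 − 4.59)/1.47 = -1.5850; E_A = (-0.9687 − (-1.5850))/√2 = 0.4358.
Condition B: z_P = (48.8 − 62.4)/9.6 = -1.4167; z_E = (5.22 − 4.59)/1.47 = 0.4286; E_B = (-1.4167 − 0.4286)/√2 = -1.3048.
E_A − E_B = 0.4358 − (-1.3048) = 1.7406 ≈ 1.74.

1.74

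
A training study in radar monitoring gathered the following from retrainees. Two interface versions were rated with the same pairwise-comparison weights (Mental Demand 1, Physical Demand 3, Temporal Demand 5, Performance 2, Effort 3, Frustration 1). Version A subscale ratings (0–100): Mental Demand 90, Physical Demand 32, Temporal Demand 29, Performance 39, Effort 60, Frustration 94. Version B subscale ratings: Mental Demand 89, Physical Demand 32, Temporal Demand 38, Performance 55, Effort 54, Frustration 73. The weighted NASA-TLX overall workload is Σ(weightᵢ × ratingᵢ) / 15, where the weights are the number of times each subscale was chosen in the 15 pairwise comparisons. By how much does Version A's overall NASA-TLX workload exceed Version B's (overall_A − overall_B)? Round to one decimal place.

Version A weighted sum = 1·90 + 3·32 + 5·29 + 2·39 + 3·60 + 1·94 = 90 + 96 + 145 + 78 + 180 + 94 = 683; overall_A = 683/15 = 45.5333.
Version B weighted sum = 1·89 + 3·32 + 5·38 + 2·55 + 3·54 + 1·73 = 89 + 96 + 190 + 110 + 162 + 73 = 720; overall_B = 720/15 = 48.0000.
Difference = 45.5333 − 48.0000 = -2.4667 ≈ -2.5.

-2.5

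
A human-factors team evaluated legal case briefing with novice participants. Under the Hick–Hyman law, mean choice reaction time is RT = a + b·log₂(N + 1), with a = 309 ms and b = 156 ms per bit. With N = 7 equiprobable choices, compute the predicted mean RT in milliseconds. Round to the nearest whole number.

777

log₂(7 + 1) = log₂(8) = 3.0000.
RT = 309 + 156 × 3.0000 = 309 + 468.0000 = 777.0000 ms.
≈ 777 ms.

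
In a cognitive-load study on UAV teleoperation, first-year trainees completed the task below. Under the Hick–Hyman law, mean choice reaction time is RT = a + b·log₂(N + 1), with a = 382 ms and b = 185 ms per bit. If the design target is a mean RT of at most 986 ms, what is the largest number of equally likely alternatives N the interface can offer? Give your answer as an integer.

Set 382 + 185·log₂(N + 1) ≤ 986.
log₂(N + 1) ≤ (986 − 382) / 185 = 3.2649.
N + 1 ≤ 2^3.2649 = 9.6124.
N ≤ 8.6124, so the largest integer N is 8.

8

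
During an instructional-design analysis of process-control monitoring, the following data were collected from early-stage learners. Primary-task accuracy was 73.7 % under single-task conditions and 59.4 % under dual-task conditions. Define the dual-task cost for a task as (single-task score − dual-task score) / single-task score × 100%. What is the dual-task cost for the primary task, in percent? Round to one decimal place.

19.4

Cost = (73.7 − 59.4) / 73.7 × 100%
     = 14.3000 / 73.7 × 100% = 19.4030%.
≈ 19.4%.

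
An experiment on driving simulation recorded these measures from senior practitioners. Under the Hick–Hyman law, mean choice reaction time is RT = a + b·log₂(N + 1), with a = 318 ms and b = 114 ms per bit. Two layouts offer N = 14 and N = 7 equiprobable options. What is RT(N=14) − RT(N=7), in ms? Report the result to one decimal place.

103.4

RT(14) = 318 + 114·log₂(15) = 318 + 114·3.9069 = 763.3866 ms.
RT(7) = 318 + 114·log₂(8) = 318 + 114·3.0000 = 660.0000 ms.
Difference = 763.3866 − 660.0000 = 103.3866 ≈ 103.4 ms.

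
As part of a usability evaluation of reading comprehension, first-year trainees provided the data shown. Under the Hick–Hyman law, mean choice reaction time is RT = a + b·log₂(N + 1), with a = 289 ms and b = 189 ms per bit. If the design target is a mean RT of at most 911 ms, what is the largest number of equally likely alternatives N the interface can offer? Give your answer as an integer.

8

Set 289 + 189·log₂(N + 1) ≤ 911.
log₂(N + 1) ≤ (911 − 289) / 189 = 3.2910.
N + 1 ≤ 2^3.2910 = 9.7879.
N ≤ 8.7879, so the largest integer N is 8.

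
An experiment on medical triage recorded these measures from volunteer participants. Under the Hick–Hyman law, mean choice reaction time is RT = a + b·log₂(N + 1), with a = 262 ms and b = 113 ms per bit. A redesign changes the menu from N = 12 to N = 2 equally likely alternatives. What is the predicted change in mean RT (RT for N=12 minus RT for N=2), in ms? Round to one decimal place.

239.0

RT(12) = 262 + 113·log₂(13) = 262 + 113·3.7004 = 680.1452 ms.
RT(2) = 262 + 113·log₂(3) = 262 + 113·1.5850 = 441.1050 ms.
Difference = 680.1452 − 441.1050 = 239.0402 ≈ 239.0 ms.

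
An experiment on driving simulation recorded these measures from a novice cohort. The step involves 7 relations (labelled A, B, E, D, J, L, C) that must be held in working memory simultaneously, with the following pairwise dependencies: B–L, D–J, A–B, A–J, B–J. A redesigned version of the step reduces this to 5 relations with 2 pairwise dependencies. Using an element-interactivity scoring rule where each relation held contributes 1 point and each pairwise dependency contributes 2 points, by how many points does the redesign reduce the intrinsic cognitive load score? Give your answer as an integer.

8

Original: 7 × 1 + 5 × 2 = 7 + 10 = 17.
Redesigned: 5 × 1 + 2 × 2 = 5 + 4 = 9.
Reduction = 17 − 9 = 8.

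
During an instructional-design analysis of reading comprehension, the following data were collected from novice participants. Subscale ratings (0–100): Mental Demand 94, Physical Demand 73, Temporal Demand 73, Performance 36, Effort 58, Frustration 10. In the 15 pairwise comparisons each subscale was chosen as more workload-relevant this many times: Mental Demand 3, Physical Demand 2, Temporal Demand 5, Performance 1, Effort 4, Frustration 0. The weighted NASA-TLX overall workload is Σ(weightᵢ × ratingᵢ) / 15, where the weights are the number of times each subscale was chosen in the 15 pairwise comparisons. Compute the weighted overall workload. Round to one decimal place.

70.7

The tallies are the weights (they sum to 15).
Weighted sum = 3·94 + 2·73 + 5·73 + 1·36 + 4·58 + 0·10
            = 282 + 146 + 365 + 36 + 232 + 0 = 1061.
Overall workload = 1061 / 15 = 70.7333 ≈ 70.7.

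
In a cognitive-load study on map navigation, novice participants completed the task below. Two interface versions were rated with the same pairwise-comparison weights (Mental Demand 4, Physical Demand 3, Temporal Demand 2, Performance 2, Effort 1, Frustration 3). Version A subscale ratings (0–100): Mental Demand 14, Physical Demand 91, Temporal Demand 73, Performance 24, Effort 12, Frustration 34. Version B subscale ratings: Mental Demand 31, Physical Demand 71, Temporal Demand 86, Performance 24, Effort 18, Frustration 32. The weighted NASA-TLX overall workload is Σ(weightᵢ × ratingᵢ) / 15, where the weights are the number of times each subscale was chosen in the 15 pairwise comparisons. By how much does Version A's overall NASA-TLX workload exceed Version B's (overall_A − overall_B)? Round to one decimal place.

-2.3

Version A weighted sum = 4·14 + 3·91 + 2·73 + 2·24 + 1·12 + 3·34 = 56 + 273 + 146 + 48 + 12 + 102 = 637; overall_A = 637/15 = 42.4667.
Version B weighted sum = 4·31 + 3·71 + 2·86 + 2·24 + 1·18 + 3·32 = 124 + 213 + 172 + 48 + 18 + 96 = 671; overall_B = 671/15 = 44.7333.
Difference = 42.4667 − 44.7333 = -2.2666 ≈ -2.3.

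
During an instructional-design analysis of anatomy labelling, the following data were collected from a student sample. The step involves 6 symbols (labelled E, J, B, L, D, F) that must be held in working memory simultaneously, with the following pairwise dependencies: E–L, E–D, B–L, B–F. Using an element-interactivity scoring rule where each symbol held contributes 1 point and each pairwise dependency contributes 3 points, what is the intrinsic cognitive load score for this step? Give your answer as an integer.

Count of symbols held simultaneously: 6.
Count of pairwise dependencies listed: 4.
Element contribution: 6 × 1 = 6.
Interaction contribution: 4 × 3 = 12.
Intrinsic load = 6 + 12 = 18.

18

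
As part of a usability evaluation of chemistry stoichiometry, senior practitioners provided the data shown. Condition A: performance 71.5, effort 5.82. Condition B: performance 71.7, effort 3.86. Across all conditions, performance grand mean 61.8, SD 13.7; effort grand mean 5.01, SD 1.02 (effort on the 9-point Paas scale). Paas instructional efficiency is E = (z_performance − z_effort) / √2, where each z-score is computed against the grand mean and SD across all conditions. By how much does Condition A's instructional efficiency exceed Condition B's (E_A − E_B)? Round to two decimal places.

Condition A: z_P = (71.5 − 61.8)/13.7 = 0.7080; z_E = (5.82 − 5.01)/1.02 = 0.7941; E_A = (0.7080 − 0.7941)/√2 = -0.0609.
Condition B: z_P = (71.7 − 61.8)/13.7 = 0.7226; z_E = (3.86 − 5.01)/1.02 = -1.1275; E_B = (0.7226 − (-1.1275))/√2 = 1.3082.
E_A − E_B = -0.0609 − 1.3082 = -1.3691 ≈ -1.37.

-1.37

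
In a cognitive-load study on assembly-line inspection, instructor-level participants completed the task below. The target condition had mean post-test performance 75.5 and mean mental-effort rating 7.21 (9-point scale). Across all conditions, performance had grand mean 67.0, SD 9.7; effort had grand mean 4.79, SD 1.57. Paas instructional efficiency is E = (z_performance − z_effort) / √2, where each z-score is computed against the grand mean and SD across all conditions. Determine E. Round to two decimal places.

z_performance = (75.5 − 67.0) / 9.7 = 8.5000 / 9.7 = 0.8763.
z_effort = (7.21 − 4.79) / 1.57 = 2.4200 / 1.57 = 1.5414.
z_P − z_E = 0.8763 − 1.5414 = -0.6651.
E = -0.6651 / √2 = -0.6651 / 1.41421 = -0.4703 ≈ -0.47.

-0.47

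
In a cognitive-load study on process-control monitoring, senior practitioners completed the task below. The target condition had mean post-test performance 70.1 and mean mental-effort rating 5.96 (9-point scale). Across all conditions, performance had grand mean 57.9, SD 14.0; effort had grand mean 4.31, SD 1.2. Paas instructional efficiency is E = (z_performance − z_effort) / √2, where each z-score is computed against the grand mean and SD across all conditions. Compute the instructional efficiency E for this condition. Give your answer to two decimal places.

-0.36

z_performance = (70.1 − 57.9) / 14.0 = 12.2000 / 14.0 = 0.8714.
z_effort = (5.96 − 4.31) / 1.2 = 1.6500 / 1.2 = 1.3750.
z_P − z_E = 0.8714 − 1.3750 = -0.5036.
E = -0.5036 / √2 = -0.5036 / 1.41421 = -0.3561 ≈ -0.36.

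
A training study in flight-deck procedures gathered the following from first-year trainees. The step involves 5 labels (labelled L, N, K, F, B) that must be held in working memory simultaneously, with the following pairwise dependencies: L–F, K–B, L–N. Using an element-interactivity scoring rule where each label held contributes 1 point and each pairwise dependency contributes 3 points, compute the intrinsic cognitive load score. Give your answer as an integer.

Count of labels held simultaneously: 5.
Count of pairwise dependencies listed: 3.
Element contribution: 5 × 1 = 5.
Interaction contribution: 3 × 3 = 9.
Intrinsic load = 5 + 9 = 14.

14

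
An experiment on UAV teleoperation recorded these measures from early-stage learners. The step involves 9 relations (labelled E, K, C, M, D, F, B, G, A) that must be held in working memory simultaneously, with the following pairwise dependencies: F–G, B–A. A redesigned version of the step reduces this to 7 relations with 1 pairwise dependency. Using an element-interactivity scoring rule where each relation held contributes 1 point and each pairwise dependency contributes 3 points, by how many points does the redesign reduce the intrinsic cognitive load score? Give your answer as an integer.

Original: 9 × 1 + 2 × 3 = 9 + 6 = 15.
Redesigned: 7 × 1 + 1 × 3 = 7 + 3 = 10.
Reduction = 15 − 10 = 5.

5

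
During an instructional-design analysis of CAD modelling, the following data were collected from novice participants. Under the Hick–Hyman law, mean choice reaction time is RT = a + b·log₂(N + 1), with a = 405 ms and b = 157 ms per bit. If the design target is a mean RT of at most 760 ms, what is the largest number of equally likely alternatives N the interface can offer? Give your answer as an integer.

3

Set 405 + 157·log₂(N + 1) ≤ 760.
log₂(N + 1) ≤ (760 − 405) / 157 = 2.2611.
N + 1 ≤ 2^2.2611 = 4.7936.
N ≤ 3.7936, so the largest integer N is 3.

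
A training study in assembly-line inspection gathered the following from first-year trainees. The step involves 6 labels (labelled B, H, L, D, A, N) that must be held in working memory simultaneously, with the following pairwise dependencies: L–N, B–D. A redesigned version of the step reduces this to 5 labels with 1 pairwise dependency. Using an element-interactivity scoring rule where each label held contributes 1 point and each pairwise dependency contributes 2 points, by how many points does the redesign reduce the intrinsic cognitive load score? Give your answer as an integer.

3

Original: 6 × 1 + 2 × 2 = 6 + 4 = 10.
Redesigned: 5 × 1 + 1 × 2 = 5 + 2 = 7.
Reduction = 10 − 7 = 3.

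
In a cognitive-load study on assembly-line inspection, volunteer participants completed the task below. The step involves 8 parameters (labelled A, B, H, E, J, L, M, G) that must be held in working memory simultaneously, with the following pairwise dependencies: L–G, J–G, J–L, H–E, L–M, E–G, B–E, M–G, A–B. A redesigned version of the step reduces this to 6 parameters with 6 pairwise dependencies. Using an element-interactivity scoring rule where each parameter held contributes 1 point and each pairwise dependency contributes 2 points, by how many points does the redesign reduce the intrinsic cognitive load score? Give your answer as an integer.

8

Original: 8 × 1 + 9 × 2 = 8 + 18 = 26.
Redesigned: 6 × 1 + 6 × 2 = 6 + 12 = 18.
Reduction = 26 − 18 = 8.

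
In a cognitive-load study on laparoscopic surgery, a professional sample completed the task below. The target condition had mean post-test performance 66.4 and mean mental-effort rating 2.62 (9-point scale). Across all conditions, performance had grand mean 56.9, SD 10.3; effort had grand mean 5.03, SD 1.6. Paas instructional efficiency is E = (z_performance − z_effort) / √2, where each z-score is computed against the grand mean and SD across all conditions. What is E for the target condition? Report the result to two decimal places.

1.72

z_performance = (66.4 − 56.9) / 10.3 = 9.5000 / 10.3 = 0.9223.
z_effort = (2.62 − 5.03) / 1.6 = -2.4100 / 1.6 = -1.5063.
z_P − z_E = 0.9223 − (-1.5063) = 2.4286.
E = 2.4286 / √2 = 2.4286 / 1.41421 = 1.7173 ≈ 1.72.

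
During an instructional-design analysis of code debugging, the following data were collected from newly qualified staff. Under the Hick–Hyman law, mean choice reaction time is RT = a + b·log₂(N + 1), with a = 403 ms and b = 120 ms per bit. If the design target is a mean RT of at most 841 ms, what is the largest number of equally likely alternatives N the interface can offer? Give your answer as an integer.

Set 403 + 120·log₂(N + 1) ≤ 841.
log₂(N + 1) ≤ (841 − 403) / 120 = 3.6500.
N + 1 ≤ 2^3.6500 = 12.5533.
N ≤ 11.5533, so the largest integer N is 11.

11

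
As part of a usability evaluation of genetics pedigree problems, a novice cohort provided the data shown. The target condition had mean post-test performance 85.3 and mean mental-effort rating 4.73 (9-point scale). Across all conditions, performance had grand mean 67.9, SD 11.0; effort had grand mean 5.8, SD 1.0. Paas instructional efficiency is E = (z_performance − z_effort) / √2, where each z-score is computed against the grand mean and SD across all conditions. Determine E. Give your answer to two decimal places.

z_performance = (85.3 − 67.9) / 11.0 = 17.4000 / 11.0 = 1.5818.
z_effort = (4.73 − 5.8) / 1.0 = -1.0700 / 1.0 = -1.0700.
z_P − z_E = 1.5818 − (-1.0700) = 2.6518.
E = 2.6518 / √2 = 2.6518 / 1.41421 = 1.8751 ≈ 1.88.

1.88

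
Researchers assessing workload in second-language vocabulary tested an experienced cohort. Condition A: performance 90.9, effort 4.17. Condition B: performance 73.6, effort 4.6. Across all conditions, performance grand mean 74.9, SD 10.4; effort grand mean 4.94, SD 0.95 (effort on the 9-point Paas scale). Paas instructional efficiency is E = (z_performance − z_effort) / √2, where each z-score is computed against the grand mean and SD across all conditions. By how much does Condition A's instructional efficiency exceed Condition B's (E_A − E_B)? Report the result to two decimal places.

1.50

Condition A: z_P = (90.9 − 74.9)/10.4 = 1.5385; z_E = (4.17 − 4.94)/0.95 = -0.8105; E_A = (1.5385 − (-0.8105))/√2 = 1.6610.
Condition B: z_P = (73.6 − 74.9)/10.4 = -0.1250; z_E = (4.6 − 4.94)/0.95 = -0.3579; E_B = (-0.1250 − (-0.3579))/√2 = 0.1647.
E_A − E_B = 1.6610 − 0.1647 = 1.4963 ≈ 1.50.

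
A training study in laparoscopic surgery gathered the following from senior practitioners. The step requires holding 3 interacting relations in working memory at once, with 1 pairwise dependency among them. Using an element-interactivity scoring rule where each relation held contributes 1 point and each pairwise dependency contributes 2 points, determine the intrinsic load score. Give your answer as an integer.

5

Element contribution: 3 × 1 = 3.
Interaction contribution: 1 × 2 = 2.
Intrinsic load = 3 + 2 = 5.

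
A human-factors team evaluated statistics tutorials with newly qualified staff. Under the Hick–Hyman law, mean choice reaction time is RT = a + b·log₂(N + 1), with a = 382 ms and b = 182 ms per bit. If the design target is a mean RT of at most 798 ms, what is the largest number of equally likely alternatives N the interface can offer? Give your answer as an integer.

3

Set 382 + 182·log₂(N + 1) ≤ 798.
log₂(N + 1) ≤ (798 − 382) / 182 = 2.2857.
N + 1 ≤ 2^2.2857 = 4.8760.
N ≤ 3.8760, so the largest integer N is 3.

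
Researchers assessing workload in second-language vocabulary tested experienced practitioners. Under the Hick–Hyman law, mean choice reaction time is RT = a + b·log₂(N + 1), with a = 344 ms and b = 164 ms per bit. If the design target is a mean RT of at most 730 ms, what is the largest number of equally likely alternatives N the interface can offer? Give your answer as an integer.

4

Set 344 + 164·log₂(N + 1) ≤ 730.
log₂(N + 1) ≤ (730 − 344) / 164 = 2.3537.
N + 1 ≤ 2^2.3537 = 5.1113.
N ≤ 4.1113, so the largest integer N is 4.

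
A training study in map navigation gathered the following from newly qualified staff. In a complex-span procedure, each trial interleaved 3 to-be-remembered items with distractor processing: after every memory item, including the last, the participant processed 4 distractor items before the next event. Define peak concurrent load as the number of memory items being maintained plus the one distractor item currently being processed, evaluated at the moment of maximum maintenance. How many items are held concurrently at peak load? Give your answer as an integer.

4

Maintenance is greatest during the distractor(s) after memory item 3: all 3 memory items are being held.
One distractor item is concurrently being processed.
Peak concurrent load = 3 + 1 = 4 items.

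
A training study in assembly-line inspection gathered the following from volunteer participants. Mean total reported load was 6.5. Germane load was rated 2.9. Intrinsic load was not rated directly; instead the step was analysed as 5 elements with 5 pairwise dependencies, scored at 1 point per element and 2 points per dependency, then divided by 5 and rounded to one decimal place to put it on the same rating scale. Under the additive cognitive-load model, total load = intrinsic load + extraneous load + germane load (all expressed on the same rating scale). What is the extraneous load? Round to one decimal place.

0.6

Intrinsic (element-interactivity): (5 × 1 + 5 × 2) / 5 = 15 / 5 = 3.0000 → 3.0.
extraneous load = total − intrinsic − germane
             = 6.5 − 3.0 − 2.9 = 0.6.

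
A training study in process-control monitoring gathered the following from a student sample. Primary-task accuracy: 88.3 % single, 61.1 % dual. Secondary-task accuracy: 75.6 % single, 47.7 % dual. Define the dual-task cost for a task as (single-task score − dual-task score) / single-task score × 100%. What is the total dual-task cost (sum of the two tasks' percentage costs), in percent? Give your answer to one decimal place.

Primary cost = (88.3 − 61.1) / 88.3 × 100% = 30.8041%.
Secondary cost = (75.6 − 47.7) / 75.6 × 100% = 36.9048%.
Total = 30.8041% + 36.9048% = 67.7089% ≈ 67.7%.

67.7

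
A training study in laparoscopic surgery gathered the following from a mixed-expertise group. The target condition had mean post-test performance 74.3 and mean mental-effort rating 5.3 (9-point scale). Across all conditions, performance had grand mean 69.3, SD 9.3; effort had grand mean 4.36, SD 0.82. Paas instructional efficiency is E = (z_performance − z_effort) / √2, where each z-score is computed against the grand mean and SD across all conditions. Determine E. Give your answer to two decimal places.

-0.43

z_performance = (74.3 − 69.3) / 9.3 = 5.0000 / 9.3 = 0.5376.
z_effort = (5.3 − 4.36) / 0.82 = 0.9400 / 0.82 = 1.1463.
z_P − z_E = 0.5376 − 1.1463 = -0.6087.
E = -0.6087 / √2 = -0.6087 / 1.41421 = -0.4304 ≈ -0.43.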